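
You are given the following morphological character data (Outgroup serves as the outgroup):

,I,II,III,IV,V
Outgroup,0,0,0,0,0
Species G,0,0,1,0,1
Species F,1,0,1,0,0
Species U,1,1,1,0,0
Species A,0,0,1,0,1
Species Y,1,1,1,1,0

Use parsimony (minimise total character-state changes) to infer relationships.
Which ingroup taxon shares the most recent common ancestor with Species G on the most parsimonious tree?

The outgroup has state '0' for every character, so '1' is the derived state throughout.
I: derived state '1' in Species F, Species U, and Species Y only — synapomorphy for {Species F, Species U, Species Y}.
II (derived state '1') is shared by Species U and Species Y — a synapomorphy uniting that clade.
III (derived state '1') is shared by all ingroup taxa — unites the whole ingroup.
IV (derived state '1') is unique to Species Y (autapomorphy; uninformative for grouping).
V: derived state '1' in Species A and Species G only — synapomorphy for {Species A, Species G}.
Most parsimonious ingroup topology: ((Species G,Species A),(Species F,(Species U,Species Y))).
Species G and Species A form a cherry on this tree, so they are sister taxa.

Species A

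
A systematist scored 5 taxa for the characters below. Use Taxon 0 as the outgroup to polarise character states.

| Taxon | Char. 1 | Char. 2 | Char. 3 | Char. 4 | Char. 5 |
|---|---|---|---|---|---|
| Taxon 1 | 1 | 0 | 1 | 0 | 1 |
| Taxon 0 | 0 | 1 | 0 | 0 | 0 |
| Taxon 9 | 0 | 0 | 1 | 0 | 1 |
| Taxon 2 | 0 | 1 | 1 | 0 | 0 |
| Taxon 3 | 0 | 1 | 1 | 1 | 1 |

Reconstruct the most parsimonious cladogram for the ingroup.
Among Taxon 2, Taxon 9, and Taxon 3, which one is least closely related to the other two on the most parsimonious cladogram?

Taxon 2

Character polarity is set by the outgroup: the derived state is whichever differs from the outgroup's state, so for Char. 2 the derived state is '0', and for the remaining characters it is '1'.
Char. 1 (derived state '1') is unique to Taxon 1 (autapomorphy; uninformative for grouping).
Char. 2 (derived state '0') is shared by Taxon 1 and Taxon 9 — a synapomorphy uniting that clade.
All ingroup taxa share the derived state '1' for Char. 3; it defines the ingroup but does not resolve relationships within it.
Char. 4: derived state '1' in Taxon 3 only — an autapomorphy, so it tells us nothing about relationships among taxa.
Only Taxon 1, Taxon 3, and Taxon 9 show the derived state '1' for Char. 5, supporting them as a clade.
Most parsimonious ingroup topology: (Taxon 2,((Taxon 1,Taxon 9),Taxon 3)).
Taxon 9 and Taxon 3 share a more recent common ancestor with each other than either does with Taxon 2, so Taxon 2 is the least closely related of the three.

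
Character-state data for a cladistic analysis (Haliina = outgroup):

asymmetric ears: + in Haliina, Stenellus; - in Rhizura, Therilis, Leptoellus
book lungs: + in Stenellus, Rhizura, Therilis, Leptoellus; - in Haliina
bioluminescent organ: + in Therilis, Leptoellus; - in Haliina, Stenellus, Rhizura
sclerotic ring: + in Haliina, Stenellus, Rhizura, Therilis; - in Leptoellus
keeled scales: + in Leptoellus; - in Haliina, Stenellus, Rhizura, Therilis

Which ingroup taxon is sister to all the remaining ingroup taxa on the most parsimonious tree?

Stenellus

Character polarity is set by the outgroup: the derived state is whichever differs from the outgroup's state, so for asymmetric ears, sclerotic ring the derived state is '-', and for the remaining characters it is '+'.
Only Leptoellus, Rhizura, and Therilis show the derived state '-' for asymmetric ears, supporting them as a clade.
All ingroup taxa share the derived state '+' for book lungs; it defines the ingroup but does not resolve relationships within it.
Only Leptoellus and Therilis show the derived state '+' for bioluminescent organ, supporting them as a clade.
sclerotic ring (derived state '-') is unique to Leptoellus (autapomorphy; uninformative for grouping).
keeled scales (derived state '+') is unique to Leptoellus (autapomorphy; uninformative for grouping).
Most parsimonious ingroup topology: (Stenellus,(Rhizura,(Therilis,Leptoellus))).
Stenellus is sister to the clade containing all other ingroup taxa, so it is the earliest-diverging (most basal) ingroup lineage.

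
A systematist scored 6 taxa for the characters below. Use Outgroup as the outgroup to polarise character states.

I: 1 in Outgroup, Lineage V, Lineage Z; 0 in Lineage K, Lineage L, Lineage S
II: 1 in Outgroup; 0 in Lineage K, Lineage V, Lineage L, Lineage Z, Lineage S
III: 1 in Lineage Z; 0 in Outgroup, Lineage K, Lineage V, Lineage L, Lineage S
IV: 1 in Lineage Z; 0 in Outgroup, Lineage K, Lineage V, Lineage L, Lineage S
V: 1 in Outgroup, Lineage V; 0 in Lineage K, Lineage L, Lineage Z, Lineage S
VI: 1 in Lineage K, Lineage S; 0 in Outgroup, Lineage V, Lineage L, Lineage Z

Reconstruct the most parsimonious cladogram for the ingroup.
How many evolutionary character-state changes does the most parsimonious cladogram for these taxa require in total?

6

Character polarity is set by the outgroup: the derived state is whichever differs from the outgroup's state, so for I, II, V the derived state is '0', and for the remaining characters it is '1'.
Only Lineage K, Lineage L, and Lineage S show the derived state '0' for I, supporting them as a clade.
All ingroup taxa share the derived state '0' for II; it defines the ingroup but does not resolve relationships within it.
III (derived state '1') is unique to Lineage Z (autapomorphy; uninformative for grouping).
IV: derived state '1' in Lineage Z only — an autapomorphy, so it tells us nothing about relationships among taxa.
V (derived state '0') is shared by Lineage K, Lineage L, Lineage S, and Lineage Z — a synapomorphy uniting that clade.
VI (derived state '1') is shared by Lineage K and Lineage S — a synapomorphy uniting that clade.
Most parsimonious ingroup topology: ((((Lineage K,Lineage S),Lineage L),Lineage Z),Lineage V).
Changes per character on this tree: I: 1; II: 1; III: 1; IV: 1; V: 1; VI: 1.
Total = 6.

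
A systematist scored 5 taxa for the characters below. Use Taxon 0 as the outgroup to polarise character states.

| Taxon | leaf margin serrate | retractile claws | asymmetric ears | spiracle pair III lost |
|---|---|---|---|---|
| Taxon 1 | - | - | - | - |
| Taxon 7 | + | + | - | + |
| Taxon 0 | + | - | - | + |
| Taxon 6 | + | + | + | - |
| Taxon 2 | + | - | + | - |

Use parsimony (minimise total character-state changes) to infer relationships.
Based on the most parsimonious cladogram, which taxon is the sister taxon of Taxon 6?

Taxon 2

Character polarity is set by the outgroup: the derived state is whichever differs from the outgroup's state, so for leaf margin serrate, spiracle pair III lost the derived state is '-', and for the remaining characters it is '+'.
leaf margin serrate (derived state '-') is unique to Taxon 1 (autapomorphy; uninformative for grouping).
retractile claws (state '+') occurs in Taxon 6 and Taxon 7 but conflicts with the nesting implied by the other characters — most parsimoniously interpreted as homoplasy.
asymmetric ears (derived state '+') is shared by Taxon 2 and Taxon 6 — a synapomorphy uniting that clade.
Only Taxon 1, Taxon 2, and Taxon 6 show the derived state '-' for spiracle pair III lost, supporting them as a clade.
Most parsimonious ingroup topology: ((Taxon 1,(Taxon 6,Taxon 2)),Taxon 7).
Taxon 6 and Taxon 2 form a cherry on this tree, so they are sister taxa.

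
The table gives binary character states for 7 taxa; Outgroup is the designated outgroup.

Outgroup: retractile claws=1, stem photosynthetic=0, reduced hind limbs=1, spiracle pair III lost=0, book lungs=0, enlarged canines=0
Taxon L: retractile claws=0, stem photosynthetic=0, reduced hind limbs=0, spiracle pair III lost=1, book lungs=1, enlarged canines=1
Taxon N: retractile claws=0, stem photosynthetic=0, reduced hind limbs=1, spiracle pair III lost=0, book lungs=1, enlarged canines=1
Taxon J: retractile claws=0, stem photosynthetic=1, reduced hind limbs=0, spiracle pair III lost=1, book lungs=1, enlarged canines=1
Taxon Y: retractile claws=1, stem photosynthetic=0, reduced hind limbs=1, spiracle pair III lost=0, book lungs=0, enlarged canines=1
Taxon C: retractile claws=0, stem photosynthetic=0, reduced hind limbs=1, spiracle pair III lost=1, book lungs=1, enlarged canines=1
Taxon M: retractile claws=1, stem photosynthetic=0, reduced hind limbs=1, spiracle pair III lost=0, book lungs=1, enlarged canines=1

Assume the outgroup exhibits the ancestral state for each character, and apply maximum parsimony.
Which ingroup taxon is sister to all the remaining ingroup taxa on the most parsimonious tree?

Character polarity is set by the outgroup: the derived state is whichever differs from the outgroup's state, so for retractile claws, reduced hind limbs the derived state is '0', and for the remaining characters it is '1'.
retractile claws: derived state '0' in Taxon C, Taxon J, Taxon L, and Taxon N only — synapomorphy for {Taxon C, Taxon J, Taxon L, Taxon N}.
stem photosynthetic: derived state '1' in Taxon J only — an autapomorphy, so it tells us nothing about relationships among taxa.
Only Taxon J and Taxon L show the derived state '0' for reduced hind limbs, supporting them as a clade.
spiracle pair III lost (derived state '1') is shared by Taxon C, Taxon J, and Taxon L — a synapomorphy uniting that clade.
book lungs (derived state '1') is shared by Taxon C, Taxon J, Taxon L, Taxon M, and Taxon N — a synapomorphy uniting that clade.
All ingroup taxa share the derived state '1' for enlarged canines; it defines the ingroup but does not resolve relationships within it.
Most parsimonious ingroup topology: (((((Taxon L,Taxon J),Taxon C),Taxon N),Taxon M),Taxon Y).
Taxon Y is sister to the clade containing all other ingroup taxa, so it is the earliest-diverging (most basal) ingroup lineage.

Taxon Y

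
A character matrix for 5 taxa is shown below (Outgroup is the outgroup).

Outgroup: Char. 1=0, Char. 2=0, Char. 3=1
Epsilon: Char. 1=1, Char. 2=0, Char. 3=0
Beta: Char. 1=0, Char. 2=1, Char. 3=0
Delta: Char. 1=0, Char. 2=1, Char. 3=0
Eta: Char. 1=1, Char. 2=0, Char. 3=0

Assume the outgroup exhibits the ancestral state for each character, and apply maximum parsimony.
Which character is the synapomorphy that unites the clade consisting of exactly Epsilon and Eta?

Character polarity is set by the outgroup: the derived state is whichever differs from the outgroup's state, so for Char. 3 the derived state is '0', and for the remaining characters it is '1'.
Char. 1: derived state '1' in Epsilon and Eta only — synapomorphy for {Epsilon, Eta}.
Char. 2 (derived state '1') is shared by Beta and Delta — a synapomorphy uniting that clade.
All ingroup taxa share the derived state '0' for Char. 3; it defines the ingroup but does not resolve relationships within it.
Most parsimonious ingroup topology: ((Epsilon,Eta),(Beta,Delta)).
The clade {Epsilon, Eta} is supported by Char. 1: its derived state '1' occurs in exactly those taxa and in no other taxon (including the outgroup).

Char. 1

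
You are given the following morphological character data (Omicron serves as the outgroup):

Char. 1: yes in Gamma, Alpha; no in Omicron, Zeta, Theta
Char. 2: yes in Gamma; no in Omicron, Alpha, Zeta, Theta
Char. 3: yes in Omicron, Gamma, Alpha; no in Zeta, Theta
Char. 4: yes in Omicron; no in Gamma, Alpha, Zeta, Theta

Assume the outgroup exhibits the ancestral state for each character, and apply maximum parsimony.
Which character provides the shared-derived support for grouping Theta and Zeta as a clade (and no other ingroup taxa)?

Character polarity is set by the outgroup: the derived state is whichever differs from the outgroup's state, so for Char. 3, Char. 4 the derived state is 'no', and for the remaining characters it is 'yes'.
Only Alpha and Gamma show the derived state 'yes' for Char. 1, supporting them as a clade.
Char. 2 (derived state 'yes') is unique to Gamma (autapomorphy; uninformative for grouping).
Only Theta and Zeta show the derived state 'no' for Char. 3, supporting them as a clade.
All ingroup taxa share the derived state 'no' for Char. 4; it defines the ingroup but does not resolve relationships within it.
Most parsimonious ingroup topology: ((Gamma,Alpha),(Zeta,Theta)).
The clade {Theta, Zeta} is supported by Char. 3: its derived state 'no' occurs in exactly those taxa and in no other taxon (including the outgroup).

Char. 3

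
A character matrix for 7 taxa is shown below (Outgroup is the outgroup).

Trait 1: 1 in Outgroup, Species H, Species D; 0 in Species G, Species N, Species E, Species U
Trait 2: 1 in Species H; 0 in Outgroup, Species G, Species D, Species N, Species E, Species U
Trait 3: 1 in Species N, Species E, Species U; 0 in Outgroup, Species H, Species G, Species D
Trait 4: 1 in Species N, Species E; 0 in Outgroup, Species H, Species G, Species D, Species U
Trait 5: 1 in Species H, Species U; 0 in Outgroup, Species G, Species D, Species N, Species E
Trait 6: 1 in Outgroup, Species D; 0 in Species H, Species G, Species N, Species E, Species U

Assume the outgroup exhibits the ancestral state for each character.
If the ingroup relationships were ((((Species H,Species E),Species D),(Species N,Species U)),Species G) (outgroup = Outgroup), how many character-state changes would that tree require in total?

12

Map each character onto ((((Species H,Species E),Species D),(Species N,Species U)),Species G) (rooted by Outgroup) and count the minimum state changes it requires (Fitch parsimony):
Trait 1: 3; Trait 2: 1; Trait 3: 2; Trait 4: 2; Trait 5: 2; Trait 6: 2.
Total tree length = 12.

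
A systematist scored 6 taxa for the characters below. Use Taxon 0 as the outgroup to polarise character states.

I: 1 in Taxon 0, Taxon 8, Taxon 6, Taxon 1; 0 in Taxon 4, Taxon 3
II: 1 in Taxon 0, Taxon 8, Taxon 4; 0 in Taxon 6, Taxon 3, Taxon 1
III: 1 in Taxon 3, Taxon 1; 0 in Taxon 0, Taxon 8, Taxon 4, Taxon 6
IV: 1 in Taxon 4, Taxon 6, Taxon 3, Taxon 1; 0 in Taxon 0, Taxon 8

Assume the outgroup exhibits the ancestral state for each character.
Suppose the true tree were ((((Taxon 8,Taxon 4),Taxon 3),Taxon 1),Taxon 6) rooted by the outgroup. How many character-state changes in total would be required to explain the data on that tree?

Map each character onto ((((Taxon 8,Taxon 4),Taxon 3),Taxon 1),Taxon 6) (rooted by Taxon 0) and count the minimum state changes it requires (Fitch parsimony):
I: 2; II: 2; III: 2; IV: 2.
Total tree length = 8.

8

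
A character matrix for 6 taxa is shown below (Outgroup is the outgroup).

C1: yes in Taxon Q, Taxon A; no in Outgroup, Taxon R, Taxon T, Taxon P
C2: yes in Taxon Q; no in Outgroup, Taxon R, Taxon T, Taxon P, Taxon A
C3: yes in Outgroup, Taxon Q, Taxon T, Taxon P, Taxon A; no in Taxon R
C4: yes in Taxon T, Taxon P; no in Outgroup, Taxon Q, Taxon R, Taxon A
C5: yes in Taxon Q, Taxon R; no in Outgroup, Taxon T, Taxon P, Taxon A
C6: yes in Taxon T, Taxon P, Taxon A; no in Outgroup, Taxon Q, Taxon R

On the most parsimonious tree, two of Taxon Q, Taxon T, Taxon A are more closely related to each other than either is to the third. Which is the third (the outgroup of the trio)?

Taxon Q

Character polarity is set by the outgroup: the derived state is whichever differs from the outgroup's state, so for C3 the derived state is 'no', and for the remaining characters it is 'yes'.
C1 groups Taxon A and Taxon Q, which is incompatible with the clades supported by the remaining characters; treating it as convergent (homoplasy) costs fewer steps than any alternative tree.
C2: derived state 'yes' in Taxon Q only — an autapomorphy, so it tells us nothing about relationships among taxa.
C3 (derived state 'no') is unique to Taxon R (autapomorphy; uninformative for grouping).
C4: derived state 'yes' in Taxon P and Taxon T only — synapomorphy for {Taxon P, Taxon T}.
C5 (derived state 'yes') is shared by Taxon Q and Taxon R — a synapomorphy uniting that clade.
C6 (derived state 'yes') is shared by Taxon A, Taxon P, and Taxon T — a synapomorphy uniting that clade.
Most parsimonious ingroup topology: ((Taxon Q,Taxon R),((Taxon T,Taxon P),Taxon A)).
Taxon T and Taxon A share a more recent common ancestor with each other than either does with Taxon Q, so Taxon Q is the least closely related of the three.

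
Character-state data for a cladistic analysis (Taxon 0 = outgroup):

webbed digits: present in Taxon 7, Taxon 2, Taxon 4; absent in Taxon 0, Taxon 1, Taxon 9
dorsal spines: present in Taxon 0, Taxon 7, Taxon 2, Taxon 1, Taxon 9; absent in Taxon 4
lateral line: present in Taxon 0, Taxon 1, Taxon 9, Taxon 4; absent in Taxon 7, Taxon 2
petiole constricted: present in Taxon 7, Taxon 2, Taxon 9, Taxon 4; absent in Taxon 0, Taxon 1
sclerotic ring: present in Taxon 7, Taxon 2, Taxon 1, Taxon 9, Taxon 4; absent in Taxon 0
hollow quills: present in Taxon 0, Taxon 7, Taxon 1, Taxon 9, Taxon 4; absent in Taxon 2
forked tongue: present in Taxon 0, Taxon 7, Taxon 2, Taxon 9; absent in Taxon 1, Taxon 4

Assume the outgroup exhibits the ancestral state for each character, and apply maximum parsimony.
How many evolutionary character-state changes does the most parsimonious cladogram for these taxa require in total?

Character polarity is set by the outgroup: the derived state is whichever differs from the outgroup's state, so for dorsal spines, lateral line, hollow quills, forked tongue the derived state is 'absent', and for the remaining characters it is 'present'.
webbed digits (derived state 'present') is shared by Taxon 2, Taxon 4, and Taxon 7 — a synapomorphy uniting that clade.
dorsal spines (derived state 'absent') is unique to Taxon 4 (autapomorphy; uninformative for grouping).
lateral line: derived state 'absent' in Taxon 2 and Taxon 7 only — synapomorphy for {Taxon 2, Taxon 7}.
petiole constricted (derived state 'present') is shared by Taxon 2, Taxon 4, Taxon 7, and Taxon 9 — a synapomorphy uniting that clade.
All ingroup taxa share the derived state 'present' for sclerotic ring; it defines the ingroup but does not resolve relationships within it.
hollow quills: derived state 'absent' in Taxon 2 only — an autapomorphy, so it tells us nothing about relationships among taxa.
forked tongue (state 'absent') occurs in Taxon 1 and Taxon 4 but conflicts with the nesting implied by the other characters — most parsimoniously interpreted as homoplasy.
Most parsimonious ingroup topology: ((((Taxon 7,Taxon 2),Taxon 4),Taxon 9),Taxon 1).
Changes per character on this tree: webbed digits: 1; dorsal spines: 1; lateral line: 1; petiole constricted: 1; sclerotic ring: 1; hollow quills: 1; forked tongue: 2.
Total = 8.

8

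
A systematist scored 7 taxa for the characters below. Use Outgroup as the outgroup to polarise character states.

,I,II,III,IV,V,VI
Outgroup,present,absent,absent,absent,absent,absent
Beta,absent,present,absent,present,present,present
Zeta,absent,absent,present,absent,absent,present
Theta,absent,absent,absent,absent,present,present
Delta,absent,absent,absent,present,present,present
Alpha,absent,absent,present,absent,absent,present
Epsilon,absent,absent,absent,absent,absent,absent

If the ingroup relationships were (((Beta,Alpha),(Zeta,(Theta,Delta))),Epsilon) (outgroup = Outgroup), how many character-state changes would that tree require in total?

9

Map each character onto (((Beta,Alpha),(Zeta,(Theta,Delta))),Epsilon) (rooted by Outgroup) and count the minimum state changes it requires (Fitch parsimony):
I: 1; II: 1; III: 2; IV: 2; V: 2; VI: 1.
Total tree length = 9.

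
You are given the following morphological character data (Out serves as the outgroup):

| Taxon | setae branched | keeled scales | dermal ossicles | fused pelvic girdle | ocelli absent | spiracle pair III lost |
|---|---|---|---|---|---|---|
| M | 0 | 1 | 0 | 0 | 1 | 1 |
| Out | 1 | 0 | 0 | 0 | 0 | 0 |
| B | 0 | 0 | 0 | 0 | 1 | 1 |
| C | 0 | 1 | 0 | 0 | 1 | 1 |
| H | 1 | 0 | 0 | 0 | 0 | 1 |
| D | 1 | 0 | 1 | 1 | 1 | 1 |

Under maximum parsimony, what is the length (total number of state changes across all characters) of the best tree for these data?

Character polarity is set by the outgroup: the derived state is whichever differs from the outgroup's state, so for setae branched the derived state is '0', and for the remaining characters it is '1'.
setae branched: derived state '0' in B, C, and M only — synapomorphy for {B, C, M}.
keeled scales: derived state '1' in C and M only — synapomorphy for {C, M}.
dermal ossicles (derived state '1') is unique to D (autapomorphy; uninformative for grouping).
fused pelvic girdle (derived state '1') is unique to D (autapomorphy; uninformative for grouping).
ocelli absent (derived state '1') is shared by B, C, D, and M — a synapomorphy uniting that clade.
All ingroup taxa share the derived state '1' for spiracle pair III lost; it defines the ingroup but does not resolve relationships within it.
Most parsimonious ingroup topology: (H,(D,((M,C),B))).
Changes per character on this tree: setae branched: 1; keeled scales: 1; dermal ossicles: 1; fused pelvic girdle: 1; ocelli absent: 1; spiracle pair III lost: 1.
Total = 6.

6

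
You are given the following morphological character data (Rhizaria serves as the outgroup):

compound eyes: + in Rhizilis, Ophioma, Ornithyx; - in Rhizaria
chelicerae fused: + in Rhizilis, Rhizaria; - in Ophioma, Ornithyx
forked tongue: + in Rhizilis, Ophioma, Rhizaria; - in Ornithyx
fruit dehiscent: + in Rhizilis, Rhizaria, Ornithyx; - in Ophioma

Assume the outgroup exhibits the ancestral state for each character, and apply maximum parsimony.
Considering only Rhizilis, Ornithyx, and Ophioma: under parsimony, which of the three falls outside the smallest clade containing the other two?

Character polarity is set by the outgroup: the derived state is whichever differs from the outgroup's state, so for chelicerae fused, forked tongue, fruit dehiscent the derived state is '-', and for the remaining characters it is '+'.
compound eyes (derived state '+') is shared by all ingroup taxa — unites the whole ingroup.
chelicerae fused (derived state '-') is shared by Ophioma and Ornithyx — a synapomorphy uniting that clade.
forked tongue (derived state '-') is unique to Ornithyx (autapomorphy; uninformative for grouping).
fruit dehiscent: derived state '-' in Ophioma only — an autapomorphy, so it tells us nothing about relationships among taxa.
Most parsimonious ingroup topology: ((Ornithyx,Ophioma),Rhizilis).
Ophioma and Ornithyx share a more recent common ancestor with each other than either does with Rhizilis, so Rhizilis is the least closely related of the three.

Rhizilis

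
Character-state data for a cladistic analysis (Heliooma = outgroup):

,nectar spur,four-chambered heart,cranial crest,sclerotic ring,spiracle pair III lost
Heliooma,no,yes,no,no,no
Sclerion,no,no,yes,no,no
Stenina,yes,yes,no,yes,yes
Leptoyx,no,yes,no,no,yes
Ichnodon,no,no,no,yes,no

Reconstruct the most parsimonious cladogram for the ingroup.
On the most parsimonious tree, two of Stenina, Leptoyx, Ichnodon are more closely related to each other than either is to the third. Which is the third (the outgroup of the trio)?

Ichnodon

Character polarity is set by the outgroup: the derived state is whichever differs from the outgroup's state, so for four-chambered heart the derived state is 'no', and for the remaining characters it is 'yes'.
nectar spur (derived state 'yes') is unique to Stenina (autapomorphy; uninformative for grouping).
four-chambered heart (derived state 'no') is shared by Ichnodon and Sclerion — a synapomorphy uniting that clade.
cranial crest (derived state 'yes') is unique to Sclerion (autapomorphy; uninformative for grouping).
sclerotic ring groups Ichnodon and Stenina, which is incompatible with the clades supported by the remaining characters; treating it as convergent (homoplasy) costs fewer steps than any alternative tree.
spiracle pair III lost (derived state 'yes') is shared by Leptoyx and Stenina — a synapomorphy uniting that clade.
Most parsimonious ingroup topology: ((Sclerion,Ichnodon),(Stenina,Leptoyx)).
Stenina and Leptoyx share a more recent common ancestor with each other than either does with Ichnodon, so Ichnodon is the least closely related of the three.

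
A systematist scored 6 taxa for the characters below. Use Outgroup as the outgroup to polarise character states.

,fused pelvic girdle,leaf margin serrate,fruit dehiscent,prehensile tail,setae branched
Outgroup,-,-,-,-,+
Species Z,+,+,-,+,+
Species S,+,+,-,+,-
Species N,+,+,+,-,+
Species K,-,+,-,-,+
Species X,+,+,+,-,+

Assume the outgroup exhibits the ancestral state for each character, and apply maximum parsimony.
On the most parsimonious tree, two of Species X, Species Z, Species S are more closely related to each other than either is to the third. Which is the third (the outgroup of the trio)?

Character polarity is set by the outgroup: the derived state is whichever differs from the outgroup's state, so for setae branched the derived state is '-', and for the remaining characters it is '+'.
fused pelvic girdle (derived state '+') is shared by Species N, Species S, Species X, and Species Z — a synapomorphy uniting that clade.
leaf margin serrate (derived state '+') is shared by all ingroup taxa — unites the whole ingroup.
fruit dehiscent: derived state '+' in Species N and Species X only — synapomorphy for {Species N, Species X}.
prehensile tail: derived state '+' in Species S and Species Z only — synapomorphy for {Species S, Species Z}.
setae branched (derived state '-') is unique to Species S (autapomorphy; uninformative for grouping).
Most parsimonious ingroup topology: (((Species Z,Species S),(Species N,Species X)),Species K).
Species S and Species Z share a more recent common ancestor with each other than either does with Species X, so Species X is the least closely related of the three.

Species X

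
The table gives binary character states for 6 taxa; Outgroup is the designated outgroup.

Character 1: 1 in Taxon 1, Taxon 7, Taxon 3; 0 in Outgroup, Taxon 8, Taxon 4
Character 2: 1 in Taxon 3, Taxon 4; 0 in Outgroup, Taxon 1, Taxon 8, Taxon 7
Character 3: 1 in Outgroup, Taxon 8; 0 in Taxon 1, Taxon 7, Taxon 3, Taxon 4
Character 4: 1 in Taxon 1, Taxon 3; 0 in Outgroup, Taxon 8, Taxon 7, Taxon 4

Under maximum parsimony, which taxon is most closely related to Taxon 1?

Character polarity is set by the outgroup: the derived state is whichever differs from the outgroup's state, so for Character 3 the derived state is '0', and for the remaining characters it is '1'.
Only Taxon 1, Taxon 3, and Taxon 7 show the derived state '1' for Character 1, supporting them as a clade.
Character 2 groups Taxon 3 and Taxon 4, which is incompatible with the clades supported by the remaining characters; treating it as convergent (homoplasy) costs fewer steps than any alternative tree.
Only Taxon 1, Taxon 3, Taxon 4, and Taxon 7 show the derived state '0' for Character 3, supporting them as a clade.
Character 4 (derived state '1') is shared by Taxon 1 and Taxon 3 — a synapomorphy uniting that clade.
Most parsimonious ingroup topology: ((((Taxon 1,Taxon 3),Taxon 7),Taxon 4),Taxon 8).
Taxon 1 and Taxon 3 form a cherry on this tree, so they are sister taxa.

Taxon 3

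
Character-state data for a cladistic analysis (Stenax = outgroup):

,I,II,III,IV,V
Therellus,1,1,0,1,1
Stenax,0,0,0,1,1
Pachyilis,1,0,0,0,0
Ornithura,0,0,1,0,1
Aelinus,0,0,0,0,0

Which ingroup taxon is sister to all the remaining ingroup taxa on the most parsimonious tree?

Therellus

Character polarity is set by the outgroup: the derived state is whichever differs from the outgroup's state, so for IV, V the derived state is '0', and for the remaining characters it is '1'.
I groups Pachyilis and Therellus, which is incompatible with the clades supported by the remaining characters; treating it as convergent (homoplasy) costs fewer steps than any alternative tree.
II: derived state '1' in Therellus only — an autapomorphy, so it tells us nothing about relationships among taxa.
III: derived state '1' in Ornithura only — an autapomorphy, so it tells us nothing about relationships among taxa.
IV (derived state '0') is shared by Aelinus, Ornithura, and Pachyilis — a synapomorphy uniting that clade.
V: derived state '0' in Aelinus and Pachyilis only — synapomorphy for {Aelinus, Pachyilis}.
Most parsimonious ingroup topology: ((Ornithura,(Pachyilis,Aelinus)),Therellus).
Therellus is sister to the clade containing all other ingroup taxa, so it is the earliest-diverging (most basal) ingroup lineage.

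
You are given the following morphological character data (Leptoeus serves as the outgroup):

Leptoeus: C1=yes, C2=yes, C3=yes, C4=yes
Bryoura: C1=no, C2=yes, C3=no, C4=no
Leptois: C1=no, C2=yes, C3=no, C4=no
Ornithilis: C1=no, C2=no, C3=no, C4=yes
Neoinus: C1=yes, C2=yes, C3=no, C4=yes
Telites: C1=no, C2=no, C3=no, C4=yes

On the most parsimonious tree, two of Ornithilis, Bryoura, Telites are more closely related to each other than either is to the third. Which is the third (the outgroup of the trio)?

Bryoura

The outgroup has state 'yes' for every character, so 'no' is the derived state throughout.
Only Bryoura, Leptois, Ornithilis, and Telites show the derived state 'no' for C1, supporting them as a clade.
C2: derived state 'no' in Ornithilis and Telites only — synapomorphy for {Ornithilis, Telites}.
C3 (derived state 'no') is shared by all ingroup taxa — unites the whole ingroup.
C4: derived state 'no' in Bryoura and Leptois only — synapomorphy for {Bryoura, Leptois}.
Most parsimonious ingroup topology: (((Bryoura,Leptois),(Ornithilis,Telites)),Neoinus).
Ornithilis and Telites share a more recent common ancestor with each other than either does with Bryoura, so Bryoura is the least closely related of the three.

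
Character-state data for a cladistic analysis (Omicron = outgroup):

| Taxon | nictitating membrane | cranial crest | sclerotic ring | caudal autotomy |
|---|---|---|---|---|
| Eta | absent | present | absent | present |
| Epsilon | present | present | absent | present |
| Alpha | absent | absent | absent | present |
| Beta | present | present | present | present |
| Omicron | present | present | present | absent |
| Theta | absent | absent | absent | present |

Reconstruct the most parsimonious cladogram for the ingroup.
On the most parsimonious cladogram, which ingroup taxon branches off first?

Character polarity is set by the outgroup: the derived state is whichever differs from the outgroup's state, so for nictitating membrane, cranial crest, sclerotic ring the derived state is 'absent', and for the remaining characters it is 'present'.
nictitating membrane: derived state 'absent' in Alpha, Eta, and Theta only — synapomorphy for {Alpha, Eta, Theta}.
cranial crest: derived state 'absent' in Alpha and Theta only — synapomorphy for {Alpha, Theta}.
sclerotic ring (derived state 'absent') is shared by Alpha, Epsilon, Eta, and Theta — a synapomorphy uniting that clade.
All ingroup taxa share the derived state 'present' for caudal autotomy; it defines the ingroup but does not resolve relationships within it.
Most parsimonious ingroup topology: ((((Theta,Alpha),Eta),Epsilon),Beta).
Beta is sister to the clade containing all other ingroup taxa, so it is the earliest-diverging (most basal) ingroup lineage.

Beta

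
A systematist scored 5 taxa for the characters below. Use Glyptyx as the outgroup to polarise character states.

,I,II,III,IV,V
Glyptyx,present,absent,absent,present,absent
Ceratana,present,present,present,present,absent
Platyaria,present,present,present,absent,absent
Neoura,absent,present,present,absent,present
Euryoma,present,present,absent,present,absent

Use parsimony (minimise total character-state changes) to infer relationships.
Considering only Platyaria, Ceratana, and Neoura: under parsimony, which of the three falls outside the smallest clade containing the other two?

Ceratana

Character polarity is set by the outgroup: the derived state is whichever differs from the outgroup's state, so for I, IV the derived state is 'absent', and for the remaining characters it is 'present'.
I: derived state 'absent' in Neoura only — an autapomorphy, so it tells us nothing about relationships among taxa.
All ingroup taxa share the derived state 'present' for II; it defines the ingroup but does not resolve relationships within it.
III: derived state 'present' in Ceratana, Neoura, and Platyaria only — synapomorphy for {Ceratana, Neoura, Platyaria}.
IV (derived state 'absent') is shared by Neoura and Platyaria — a synapomorphy uniting that clade.
V: derived state 'present' in Neoura only — an autapomorphy, so it tells us nothing about relationships among taxa.
Most parsimonious ingroup topology: ((Ceratana,(Platyaria,Neoura)),Euryoma).
Platyaria and Neoura share a more recent common ancestor with each other than either does with Ceratana, so Ceratana is the least closely related of the three.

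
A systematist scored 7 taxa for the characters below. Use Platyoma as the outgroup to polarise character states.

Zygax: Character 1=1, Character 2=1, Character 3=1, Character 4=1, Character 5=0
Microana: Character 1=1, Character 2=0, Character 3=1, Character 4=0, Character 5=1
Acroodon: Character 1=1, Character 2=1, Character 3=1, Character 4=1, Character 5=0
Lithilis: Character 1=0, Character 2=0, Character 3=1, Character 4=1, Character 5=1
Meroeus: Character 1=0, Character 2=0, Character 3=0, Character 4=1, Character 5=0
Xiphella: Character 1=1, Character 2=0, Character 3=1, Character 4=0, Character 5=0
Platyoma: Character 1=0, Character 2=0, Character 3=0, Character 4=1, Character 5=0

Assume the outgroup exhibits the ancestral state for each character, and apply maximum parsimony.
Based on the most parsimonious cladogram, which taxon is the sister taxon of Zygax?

Character polarity is set by the outgroup: the derived state is whichever differs from the outgroup's state, so for Character 4 the derived state is '0', and for the remaining characters it is '1'.
Only Acroodon, Microana, Xiphella, and Zygax show the derived state '1' for Character 1, supporting them as a clade.
Character 2: derived state '1' in Acroodon and Zygax only — synapomorphy for {Acroodon, Zygax}.
Character 3 (derived state '1') is shared by Acroodon, Lithilis, Microana, Xiphella, and Zygax — a synapomorphy uniting that clade.
Only Microana and Xiphella show the derived state '0' for Character 4, supporting them as a clade.
Character 5 groups Lithilis and Microana, which is incompatible with the clades supported by the remaining characters; treating it as convergent (homoplasy) costs fewer steps than any alternative tree.
Most parsimonious ingroup topology: ((((Zygax,Acroodon),(Microana,Xiphella)),Lithilis),Meroeus).
Zygax and Acroodon form a cherry on this tree, so they are sister taxa.

Acroodon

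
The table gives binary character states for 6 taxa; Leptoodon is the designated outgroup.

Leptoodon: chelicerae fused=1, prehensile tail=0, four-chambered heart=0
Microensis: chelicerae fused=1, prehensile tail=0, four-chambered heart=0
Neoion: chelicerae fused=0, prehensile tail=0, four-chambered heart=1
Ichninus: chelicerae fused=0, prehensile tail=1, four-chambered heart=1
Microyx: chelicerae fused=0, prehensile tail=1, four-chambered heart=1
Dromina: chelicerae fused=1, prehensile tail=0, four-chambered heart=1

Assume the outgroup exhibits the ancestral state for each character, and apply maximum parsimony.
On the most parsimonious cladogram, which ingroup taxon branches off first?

Character polarity is set by the outgroup: the derived state is whichever differs from the outgroup's state, so for chelicerae fused the derived state is '0', and for the remaining characters it is '1'.
chelicerae fused: derived state '0' in Ichninus, Microyx, and Neoion only — synapomorphy for {Ichninus, Microyx, Neoion}.
Only Ichninus and Microyx show the derived state '1' for prehensile tail, supporting them as a clade.
Only Dromina, Ichninus, Microyx, and Neoion show the derived state '1' for four-chambered heart, supporting them as a clade.
Most parsimonious ingroup topology: (Microensis,((Neoion,(Ichninus,Microyx)),Dromina)).
Microensis is sister to the clade containing all other ingroup taxa, so it is the earliest-diverging (most basal) ingroup lineage.

Microensis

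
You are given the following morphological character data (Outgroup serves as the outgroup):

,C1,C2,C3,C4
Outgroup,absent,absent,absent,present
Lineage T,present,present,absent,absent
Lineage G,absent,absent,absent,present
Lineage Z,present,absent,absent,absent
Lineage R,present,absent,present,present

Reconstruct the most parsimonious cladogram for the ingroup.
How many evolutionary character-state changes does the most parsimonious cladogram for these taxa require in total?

Character polarity is set by the outgroup: the derived state is whichever differs from the outgroup's state, so for C4 the derived state is 'absent', and for the remaining characters it is 'present'.
C1 (derived state 'present') is shared by Lineage R, Lineage T, and Lineage Z — a synapomorphy uniting that clade.
C2 (derived state 'present') is unique to Lineage T (autapomorphy; uninformative for grouping).
C3: derived state 'present' in Lineage R only — an autapomorphy, so it tells us nothing about relationships among taxa.
Only Lineage T and Lineage Z show the derived state 'absent' for C4, supporting them as a clade.
Most parsimonious ingroup topology: (((Lineage T,Lineage Z),Lineage R),Lineage G).
Changes per character on this tree: C1: 1; C2: 1; C3: 1; C4: 1.
Total = 4.

4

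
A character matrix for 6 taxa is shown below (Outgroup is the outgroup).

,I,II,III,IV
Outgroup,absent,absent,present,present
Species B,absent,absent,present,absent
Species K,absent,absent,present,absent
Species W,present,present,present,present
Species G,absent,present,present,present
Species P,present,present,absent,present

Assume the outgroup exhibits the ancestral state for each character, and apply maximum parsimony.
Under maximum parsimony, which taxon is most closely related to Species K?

Character polarity is set by the outgroup: the derived state is whichever differs from the outgroup's state, so for III, IV the derived state is 'absent', and for the remaining characters it is 'present'.
I (derived state 'present') is shared by Species P and Species W — a synapomorphy uniting that clade.
II: derived state 'present' in Species G, Species P, and Species W only — synapomorphy for {Species G, Species P, Species W}.
III: derived state 'absent' in Species P only — an autapomorphy, so it tells us nothing about relationships among taxa.
IV (derived state 'absent') is shared by Species B and Species K — a synapomorphy uniting that clade.
Most parsimonious ingroup topology: ((Species B,Species K),((Species W,Species P),Species G)).
Species K and Species B form a cherry on this tree, so they are sister taxa.

Species B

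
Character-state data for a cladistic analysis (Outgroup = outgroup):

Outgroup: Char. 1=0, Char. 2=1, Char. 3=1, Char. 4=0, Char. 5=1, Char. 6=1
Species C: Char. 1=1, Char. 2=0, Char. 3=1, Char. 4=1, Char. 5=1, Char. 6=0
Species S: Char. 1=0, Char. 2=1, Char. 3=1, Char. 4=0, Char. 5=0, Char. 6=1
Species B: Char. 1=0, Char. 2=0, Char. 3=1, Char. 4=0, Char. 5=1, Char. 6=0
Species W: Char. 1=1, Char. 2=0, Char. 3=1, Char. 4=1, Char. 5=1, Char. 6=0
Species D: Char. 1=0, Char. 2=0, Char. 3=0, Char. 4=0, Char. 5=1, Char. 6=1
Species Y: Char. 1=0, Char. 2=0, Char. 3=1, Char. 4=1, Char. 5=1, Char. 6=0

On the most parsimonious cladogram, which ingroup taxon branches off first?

Species S

Character polarity is set by the outgroup: the derived state is whichever differs from the outgroup's state, so for Char. 2, Char. 3, Char. 5, Char. 6 the derived state is '0', and for the remaining characters it is '1'.
Char. 1: derived state '1' in Species C and Species W only — synapomorphy for {Species C, Species W}.
Only Species B, Species C, Species D, Species W, and Species Y show the derived state '0' for Char. 2, supporting them as a clade.
Char. 3 (derived state '0') is unique to Species D (autapomorphy; uninformative for grouping).
Only Species C, Species W, and Species Y show the derived state '1' for Char. 4, supporting them as a clade.
Char. 5 (derived state '0') is unique to Species S (autapomorphy; uninformative for grouping).
Char. 6: derived state '0' in Species B, Species C, Species W, and Species Y only — synapomorphy for {Species B, Species C, Species W, Species Y}.
Most parsimonious ingroup topology: (((((Species C,Species W),Species Y),Species B),Species D),Species S).
Species S is sister to the clade containing all other ingroup taxa, so it is the earliest-diverging (most basal) ingroup lineage.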